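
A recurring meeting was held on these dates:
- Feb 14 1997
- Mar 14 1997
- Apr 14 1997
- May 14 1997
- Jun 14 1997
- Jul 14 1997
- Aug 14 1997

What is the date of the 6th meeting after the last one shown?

Feb 14 1998

The day-of-month is always 14 (28, 31, 30, 31, 30, 31 days between events).
So this recurs on the 14th of each month.
Next: September 1997 → Sep 14 1997.
Next: October 1997 → Oct 14 1997.
November 1997: Nov 14 1997.
December 1997: Dec 14 1997.
Next: January 1998 → Jan 14 1998.
February 1998: Feb 14 1998.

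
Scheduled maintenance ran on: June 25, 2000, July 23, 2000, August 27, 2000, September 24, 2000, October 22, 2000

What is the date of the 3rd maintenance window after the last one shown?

All dates are Sundays, 28, 35, 28, 28 days apart.
Specifically, the 4th Sunday of each month.
4th Sunday of November 2000: November 26, 2000.
4th Sunday of December 2000: December 24, 2000.
4th Sunday of January 2001: January 28, 2001.

January 28, 2001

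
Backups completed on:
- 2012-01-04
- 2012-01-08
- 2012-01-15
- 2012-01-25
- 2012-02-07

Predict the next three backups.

Intervals are 4, 7, 10, 13 days — an arithmetic progression with common difference 3.
Next gap: 16 days. 2012-02-07 + 16 days = 2012-02-23.
Next gap: 19 days. 2012-02-23 + 19 days = 2012-03-13.
Next gap: 22 days. 2012-03-13 + 22 days = 2012-04-04.

2012-02-23, 2012-03-13, 2012-04-04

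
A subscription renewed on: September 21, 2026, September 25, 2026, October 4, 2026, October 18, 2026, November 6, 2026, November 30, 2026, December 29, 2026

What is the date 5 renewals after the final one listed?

Intervals are 4, 9, 14, 19, 24, 29 days — an arithmetic progression with common difference 5.
Next gap: 34 days. December 29, 2026 + 34 days = February 1, 2027.
Next gap: 39 days. February 1, 2027 + 39 days = March 12, 2027.
Next gap: 44 days. March 12, 2027 + 44 days = April 25, 2027.
Next gap: 49 days. April 25, 2027 + 49 days = June 13, 2027.
Next gap: 54 days. June 13, 2027 + 54 days = August 6, 2027.

August 6, 2027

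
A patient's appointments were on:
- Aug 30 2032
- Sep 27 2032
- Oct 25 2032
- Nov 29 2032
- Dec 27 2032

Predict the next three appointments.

Jan 31 2033, Feb 28 2033, Mar 28 2033

These are Mondays with 28, 28, 35, 28-day gaps.
Each is the final Monday of its month — Aug 30 2032 is past the 28th, so '4th Monday' doesn't fit.
January 2033 ends with Monday Jan 31 2033.
February 2033 ends with Monday Feb 28 2033.
Last Monday of March 2033: Mar 28 2033.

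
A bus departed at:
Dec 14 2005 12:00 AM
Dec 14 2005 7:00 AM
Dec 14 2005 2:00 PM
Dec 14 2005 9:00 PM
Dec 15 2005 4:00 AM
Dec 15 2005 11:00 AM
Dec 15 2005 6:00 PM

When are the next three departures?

Dec 16 2005 1:00 AM, Dec 16 2005 8:00 AM, Dec 16 2005 3:00 PM

Gaps: 7, 7, 7, 7, 7, 7 hours — each event is 7 hours after the previous one.
Dec 15 2005 6:00 PM + 7 h = Dec 16 2005 1:00 AM.
Dec 16 2005 1:00 AM + 7 h = Dec 16 2005 8:00 AM.
Dec 16 2005 8:00 AM + 7 h = Dec 16 2005 3:00 PM.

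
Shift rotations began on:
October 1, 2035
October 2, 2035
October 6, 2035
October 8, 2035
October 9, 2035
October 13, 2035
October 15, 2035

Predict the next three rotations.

October 16, 2035; October 20, 2035; October 22, 2035

The gap pattern 1, 4, 2, 1, 4, 2 repeats every 3 events.
These are the Mondays, Tuesdays and Saturdays of each week.
Next Tuesday: October 16, 2035.
The following Saturday is October 20, 2035.
The following Monday is October 22, 2035.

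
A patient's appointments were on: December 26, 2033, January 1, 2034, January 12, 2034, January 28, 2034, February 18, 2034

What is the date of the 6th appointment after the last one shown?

Gaps: 6, 11, 16, 21 days — each gap is 5 larger than the previous one.
Next gap: 26 days. February 18, 2034 + 26 days = March 16, 2034.
Next gap: 31 days. March 16, 2034 + 31 days = April 16, 2034.
Next gap: 36 days. April 16, 2034 + 36 days = May 22, 2034.
Next gap: 41 days. May 22, 2034 + 41 days = July 2, 2034.
Next gap: 46 days. July 2, 2034 + 46 days = August 17, 2034.
Next gap: 51 days. August 17, 2034 + 51 days = October 7, 2034.

October 7, 2034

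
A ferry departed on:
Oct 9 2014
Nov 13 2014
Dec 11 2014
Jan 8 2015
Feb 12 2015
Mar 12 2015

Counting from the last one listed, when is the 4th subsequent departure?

All dates are Thursdays, 35, 28, 28, 35, 28 days apart.
Specifically, the 2nd Thursday of each month.
April 2015 — 2nd Thursday is Apr 9 2015.
May 2015 — 2nd Thursday is May 14 2015.
2nd Thursday of June 2015: Jun 11 2015.
2nd Thursday of July 2015: Jul 9 2015.

Jul 9 2015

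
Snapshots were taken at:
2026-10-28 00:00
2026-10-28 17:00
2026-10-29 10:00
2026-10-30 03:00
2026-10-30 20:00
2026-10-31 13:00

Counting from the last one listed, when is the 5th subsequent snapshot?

Spacing: 17, 17, 17, 17, 17 h — constant 17 h.
2026-10-31 13:00 + 17 h = 2026-11-01 06:00.
2026-11-01 06:00 + 17 h = 2026-11-01 23:00.
2026-11-01 23:00 + 17 h = 2026-11-02 16:00.
2026-11-02 16:00 + 17 h = 2026-11-03 09:00.
2026-11-03 09:00 + 17 h = 2026-11-04 02:00.

2026-11-04 02:00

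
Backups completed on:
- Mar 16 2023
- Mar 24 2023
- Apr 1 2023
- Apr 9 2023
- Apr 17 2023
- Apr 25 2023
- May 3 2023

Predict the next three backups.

Gaps between consecutive events: 8, 8, 8, 8, 8, 8 days — a constant 8-day interval.
May 3 2023 + 8 days = May 11 2023.
May 11 2023 + 8 days = May 19 2023.
May 19 2023 + 8 days = May 27 2023.

May 11 2023, May 19 2023, May 27 2023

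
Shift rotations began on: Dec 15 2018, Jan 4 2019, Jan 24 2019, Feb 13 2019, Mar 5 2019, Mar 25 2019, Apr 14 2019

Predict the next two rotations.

Gaps between consecutive events: 20, 20, 20, 20, 20, 20 days — a constant 20-day interval.
Apr 14 2019 + 20 days = May 4 2019.
May 4 2019 + 20 days = May 24 2019.

May 4 2019, May 24 2019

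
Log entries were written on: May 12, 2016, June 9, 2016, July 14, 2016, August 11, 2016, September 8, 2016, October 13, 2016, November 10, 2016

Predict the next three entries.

December 8, 2016; January 12, 2017; February 9, 2017

All dates are Thursdays, 28, 35, 28, 28, 35, 28 days apart.
Specifically, the 2nd Thursday of each month.
December 2016 — 2nd Thursday is December 8, 2016.
2nd Thursday of January 2017: January 12, 2017.
February 2017 — 2nd Thursday is February 9, 2017.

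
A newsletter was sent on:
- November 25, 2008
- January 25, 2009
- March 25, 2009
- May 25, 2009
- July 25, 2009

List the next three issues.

The day-of-month is always 25 (61, 59, 61, 61 days between events).
So this recurs on the 25th of every 2 months.
September 2009: September 25, 2009.
November 2009: November 25, 2009.
January 2010: January 25, 2010.

September 25, 2009; November 25, 2009; January 25, 2010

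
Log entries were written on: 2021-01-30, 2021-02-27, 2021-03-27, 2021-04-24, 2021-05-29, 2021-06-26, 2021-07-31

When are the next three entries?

These are Saturdays with 28, 28, 28, 35, 28, 35-day gaps.
Each is the final Saturday of its month — 2021-01-30 is past the 28th, so '4th Saturday' doesn't fit.
August 2021 ends with Saturday 2021-08-28.
September 2021 ends with Saturday 2021-09-25.
October 2021 ends with Saturday 2021-10-30.

2021-08-28, 2021-09-25, 2021-10-30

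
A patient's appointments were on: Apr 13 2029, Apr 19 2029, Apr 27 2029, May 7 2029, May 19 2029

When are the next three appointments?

Jun 2 2029, Jun 18 2029, Jul 6 2029

The spacing grows by 2 each time: 6, 8, 10, 12 days.
Next gap: 14 days. May 19 2029 + 14 days = Jun 2 2029.
Next gap: 16 days. Jun 2 2029 + 16 days = Jun 18 2029.
Next gap: 18 days. Jun 18 2029 + 18 days = Jul 6 2029.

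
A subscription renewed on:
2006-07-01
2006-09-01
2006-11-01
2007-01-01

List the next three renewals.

Gaps: 62, 61, 61 days — not constant. Every event is on the 1st of the month.
Pattern: the 1st of every 2 months.
Next: March 2007 → 2007-03-01.
Next: May 2007 → 2007-05-01.
Next: July 2007 → 2007-07-01.

2007-03-01, 2007-05-01, 2007-07-01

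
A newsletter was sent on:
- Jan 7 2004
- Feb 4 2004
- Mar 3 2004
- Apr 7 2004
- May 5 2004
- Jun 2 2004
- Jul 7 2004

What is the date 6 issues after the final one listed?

These are Wednesdays at 28- or 35-day spacing (28, 28, 35, 28, 28, 35).
The pattern: 1st Wednesday of the month.
1st Wednesday of August 2004: Aug 4 2004.
1st Wednesday of September 2004: Sep 1 2004.
1st Wednesday of October 2004: Oct 6 2004.
November 2004 — 1st Wednesday is Nov 3 2004.
December 2004 — 1st Wednesday is Dec 1 2004.
January 2005 — 1st Wednesday is Jan 5 2005.

Jan 5 2005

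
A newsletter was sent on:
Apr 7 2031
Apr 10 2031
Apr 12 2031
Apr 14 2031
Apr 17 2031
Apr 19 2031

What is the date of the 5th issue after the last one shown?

May 1 2031

The gap pattern 3, 2, 2, 3, 2 repeats every 3 events.
These are the Mondays, Thursdays and Saturdays of each week.
The following Monday is Apr 21 2031.
The following Thursday is Apr 24 2031.
Next Saturday: Apr 26 2031.
The following Monday is Apr 28 2031.
Next Thursday: May 1 2031.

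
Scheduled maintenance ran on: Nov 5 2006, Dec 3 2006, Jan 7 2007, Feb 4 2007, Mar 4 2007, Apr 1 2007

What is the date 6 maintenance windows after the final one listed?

Gaps: 28, 35, 28, 28, 28 days — a mix of 28 and 35. Every date is a Sunday.
Each is the 1st Sunday of its month.
1st Sunday of May 2007: May 6 2007.
June 2007 — 1st Sunday is Jun 3 2007.
July 2007 — 1st Sunday is Jul 1 2007.
1st Sunday of August 2007: Aug 5 2007.
September 2007 — 1st Sunday is Sep 2 2007.
October 2007 — 1st Sunday is Oct 7 2007.

Oct 7 2007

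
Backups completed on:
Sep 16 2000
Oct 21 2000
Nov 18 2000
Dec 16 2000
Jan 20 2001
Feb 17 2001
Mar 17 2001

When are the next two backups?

Apr 21 2001, May 19 2001

These are Saturdays at 28- or 35-day spacing (35, 28, 28, 35, 28, 28).
The pattern: 3rd Saturday of the month.
April 2001 — 3rd Saturday is Apr 21 2001.
May 2001 — 3rd Saturday is May 19 2001.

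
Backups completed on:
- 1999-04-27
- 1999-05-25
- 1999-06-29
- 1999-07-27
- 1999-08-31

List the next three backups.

1999-09-28, 1999-10-26, 1999-11-30

All Tuesdays; the gaps (28, 35, 28, 35) vary with month length.
This is the last Tuesday of each month.
September 1999 ends with Tuesday 1999-09-28.
October 1999 ends with Tuesday 1999-10-26.
Last Tuesday of November 1999: 1999-11-30.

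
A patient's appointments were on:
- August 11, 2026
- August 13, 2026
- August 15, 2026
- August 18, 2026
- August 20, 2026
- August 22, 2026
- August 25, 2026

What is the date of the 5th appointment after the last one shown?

The gap pattern 2, 2, 3, 2, 2, 3 repeats every 3 events.
These are the Tuesdays, Thursdays and Saturdays of each week.
Next Thursday: August 27, 2026.
The following Saturday is August 29, 2026.
The following Tuesday is September 1, 2026.
Next Thursday: September 3, 2026.
The following Saturday is September 5, 2026.

September 5, 2026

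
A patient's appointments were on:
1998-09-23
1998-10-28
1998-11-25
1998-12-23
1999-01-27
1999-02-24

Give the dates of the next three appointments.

1999-03-24, 1999-04-28, 1999-05-26

Gaps: 35, 28, 28, 35, 28 days — a mix of 28 and 35. Every date is a Wednesday.
Each is the 4th Wednesday of its month.
4th Wednesday of March 1999: 1999-03-24.
4th Wednesday of April 1999: 1999-04-28.
4th Wednesday of May 1999: 1999-05-26.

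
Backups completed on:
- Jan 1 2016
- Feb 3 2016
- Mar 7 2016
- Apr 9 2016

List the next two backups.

Every event comes 33 days after the last (33, 33, 33).
Apr 9 2016 + 33 days = May 12 2016.
May 12 2016 + 33 days = Jun 14 2016.

May 12 2016, Jun 14 2016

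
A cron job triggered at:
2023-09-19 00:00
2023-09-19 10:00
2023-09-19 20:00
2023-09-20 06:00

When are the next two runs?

The interval is a steady 10 hours (10, 10, 10).
2023-09-20 06:00 + 10 h = 2023-09-20 16:00.
2023-09-20 16:00 + 10 h = 2023-09-21 02:00.

2023-09-20 16:00, 2023-09-21 02:00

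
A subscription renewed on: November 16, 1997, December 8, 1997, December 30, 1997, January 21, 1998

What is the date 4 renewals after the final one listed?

Every event comes 22 days after the last (22, 22, 22).
January 21, 1998 + 22 days = February 12, 1998.
February 12, 1998 + 22 days = March 6, 1998.
March 6, 1998 + 22 days = March 28, 1998.
March 28, 1998 + 22 days = April 19, 1998.

April 19, 1998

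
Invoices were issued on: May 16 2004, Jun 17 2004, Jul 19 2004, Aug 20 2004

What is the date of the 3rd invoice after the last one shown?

Nov 24 2004

Every event comes 32 days after the last (32, 32, 32).
Aug 20 2004 + 32 days = Sep 21 2004.
Sep 21 2004 + 32 days = Oct 23 2004.
Oct 23 2004 + 32 days = Nov 24 2004.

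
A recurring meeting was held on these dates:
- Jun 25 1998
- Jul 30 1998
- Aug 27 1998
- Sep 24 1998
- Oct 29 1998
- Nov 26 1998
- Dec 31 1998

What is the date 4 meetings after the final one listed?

Apr 29 1999

Every date is a Thursday; gaps 35, 28, 28, 35, 28, 35 days.
Each is the last Thursday of its month (at least one falls on the 29th or later, ruling out '4th Thursday').
January 1999 ends with Thursday Jan 28 1999.
February 1999 ends with Thursday Feb 25 1999.
Last Thursday of March 1999: Mar 25 1999.
April 1999 ends with Thursday Apr 29 1999.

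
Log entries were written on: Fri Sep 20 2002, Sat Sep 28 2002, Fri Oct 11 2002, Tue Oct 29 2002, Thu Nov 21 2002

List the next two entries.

Thu Dec 19 2002, Tue Jan 21 2003

The spacing grows by 5 each time: 8, 13, 18, 23 days.
Next gap: 28 days. Thu Nov 21 2002 + 28 days = Thu Dec 19 2002.
Next gap: 33 days. Thu Dec 19 2002 + 33 days = Tue Jan 21 2003.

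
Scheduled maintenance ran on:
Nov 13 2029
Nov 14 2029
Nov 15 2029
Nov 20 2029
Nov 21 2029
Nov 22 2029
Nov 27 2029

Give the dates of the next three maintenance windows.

Nov 28 2029, Nov 29 2029, Dec 4 2029

Every event lands on a Tuesday or Wednesday or Thursday (gaps cycle 1, 1, 5, 1, 1, 5).
So the schedule is: every Tuesday, Wednesday and Thursday.
Next Wednesday: Nov 28 2029.
The following Thursday is Nov 29 2029.
Next Tuesday: Dec 4 2029.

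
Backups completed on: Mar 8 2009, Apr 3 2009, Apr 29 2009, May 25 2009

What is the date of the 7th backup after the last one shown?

The spacing is 26, 26, 26 days — always 26 days.
May 25 2009 + 26 days = Jun 20 2009.
Jun 20 2009 + 26 days = Jul 16 2009.
Jul 16 2009 + 26 days = Aug 11 2009.
Aug 11 2009 + 26 days = Sep 6 2009.
Sep 6 2009 + 26 days = Oct 2 2009.
Oct 2 2009 + 26 days = Oct 28 2009.
Oct 28 2009 + 26 days = Nov 23 2009.

Nov 23 2009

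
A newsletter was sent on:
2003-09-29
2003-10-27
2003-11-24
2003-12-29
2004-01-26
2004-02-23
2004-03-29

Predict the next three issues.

2004-04-26, 2004-05-31, 2004-06-28

Every date is a Monday; gaps 28, 28, 35, 28, 28, 35 days.
Each is the last Monday of its month (at least one falls on the 29th or later, ruling out '4th Monday').
April 2004 ends with Monday 2004-04-26.
May 2004 ends with Monday 2004-05-31.
June 2004 ends with Monday 2004-06-28.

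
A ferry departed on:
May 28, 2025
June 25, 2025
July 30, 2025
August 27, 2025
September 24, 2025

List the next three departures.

October 29, 2025; November 26, 2025; December 31, 2025

These are Wednesdays with 28, 35, 28, 28-day gaps.
Each is the final Wednesday of its month — July 30, 2025 is past the 28th, so '4th Wednesday' doesn't fit.
Last Wednesday of October 2025: October 29, 2025.
Last Wednesday of November 2025: November 26, 2025.
December 2025 ends with Wednesday December 31, 2025.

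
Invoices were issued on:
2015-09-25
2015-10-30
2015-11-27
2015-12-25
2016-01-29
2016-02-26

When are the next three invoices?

2016-03-25, 2016-04-29, 2016-05-27

Every date is a Friday; gaps 35, 28, 28, 35, 28 days.
Each is the last Friday of its month (at least one falls on the 29th or later, ruling out '4th Friday').
Last Friday of March 2016: 2016-03-25.
Last Friday of April 2016: 2016-04-29.
Last Friday of May 2016: 2016-05-27.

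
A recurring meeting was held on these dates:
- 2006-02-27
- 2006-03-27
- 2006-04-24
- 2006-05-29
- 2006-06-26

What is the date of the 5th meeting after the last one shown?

2006-11-27

Every date is a Monday; gaps 28, 28, 35, 28 days.
Each is the last Monday of its month (at least one falls on the 29th or later, ruling out '4th Monday').
Last Monday of July 2006: 2006-07-31.
Last Monday of August 2006: 2006-08-28.
Last Monday of September 2006: 2006-09-25.
Last Monday of October 2006: 2006-10-30.
November 2006 ends with Monday 2006-11-27.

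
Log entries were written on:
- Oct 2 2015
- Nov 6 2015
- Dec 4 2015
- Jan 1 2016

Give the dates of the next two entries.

All dates are Fridays, 35, 28, 28 days apart.
Specifically, the 1st Friday of each month.
February 2016 — 1st Friday is Feb 5 2016.
March 2016 — 1st Friday is Mar 4 2016.

Feb 5 2016, Mar 4 2016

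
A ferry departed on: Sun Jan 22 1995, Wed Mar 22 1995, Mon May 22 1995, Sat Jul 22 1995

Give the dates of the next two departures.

The day-of-month is always 22 (59, 61, 61 days between events).
So this recurs on the 22nd of every 2 months.
Next: September 1995 → Fri Sep 22 1995.
November 1995: Wed Nov 22 1995.

Fri Sep 22 1995, Wed Nov 22 1995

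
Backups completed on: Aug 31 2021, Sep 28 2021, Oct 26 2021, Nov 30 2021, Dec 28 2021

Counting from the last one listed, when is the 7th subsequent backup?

Jul 26 2022

All Tuesdays; the gaps (28, 28, 35, 28) vary with month length.
This is the last Tuesday of each month.
Last Tuesday of January 2022: Jan 25 2022.
Last Tuesday of February 2022: Feb 22 2022.
Last Tuesday of March 2022: Mar 29 2022.
Last Tuesday of April 2022: Apr 26 2022.
Last Tuesday of May 2022: May 31 2022.
June 2022 ends with Tuesday Jun 28 2022.
Last Tuesday of July 2022: Jul 26 2022.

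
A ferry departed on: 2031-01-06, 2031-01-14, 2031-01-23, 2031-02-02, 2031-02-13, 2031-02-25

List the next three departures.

2031-03-10, 2031-03-24, 2031-04-08

Gaps: 8, 9, 10, 11, 12 days — each gap is 1 larger than the previous one.
Next gap: 13 days. 2031-02-25 + 13 days = 2031-03-10.
Next gap: 14 days. 2031-03-10 + 14 days = 2031-03-24.
Next gap: 15 days. 2031-03-24 + 15 days = 2031-04-08.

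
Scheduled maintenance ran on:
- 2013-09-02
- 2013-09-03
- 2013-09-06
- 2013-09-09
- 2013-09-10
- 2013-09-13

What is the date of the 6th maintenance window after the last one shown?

The gap pattern 1, 3, 3, 1, 3 repeats every 3 events.
These are the Mondays, Tuesdays and Fridays of each week.
Next Monday: 2013-09-16.
Next Tuesday: 2013-09-17.
The following Friday is 2013-09-20.
Next Monday: 2013-09-23.
Next Tuesday: 2013-09-24.
The following Friday is 2013-09-27.

2013-09-27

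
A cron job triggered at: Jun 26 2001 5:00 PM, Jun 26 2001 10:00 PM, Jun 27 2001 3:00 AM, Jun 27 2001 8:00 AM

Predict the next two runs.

Spacing: 5, 5, 5 h — constant 5 h.
Jun 27 2001 8:00 AM + 5 h = Jun 27 2001 1:00 PM.
Jun 27 2001 1:00 PM + 5 h = Jun 27 2001 6:00 PM.

Jun 27 2001 1:00 PM, Jun 27 2001 6:00 PM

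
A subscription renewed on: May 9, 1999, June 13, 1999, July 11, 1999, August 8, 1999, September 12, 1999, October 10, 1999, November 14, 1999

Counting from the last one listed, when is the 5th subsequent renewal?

Gaps: 35, 28, 28, 35, 28, 35 days — a mix of 28 and 35. Every date is a Sunday.
Each is the 2nd Sunday of its month.
2nd Sunday of December 1999: December 12, 1999.
January 2000 — 2nd Sunday is January 9, 2000.
February 2000 — 2nd Sunday is February 13, 2000.
2nd Sunday of March 2000: March 12, 2000.
2nd Sunday of April 2000: April 9, 2000.

April 9, 2000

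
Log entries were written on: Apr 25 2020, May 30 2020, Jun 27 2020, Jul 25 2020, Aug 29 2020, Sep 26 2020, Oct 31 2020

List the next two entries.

Nov 28 2020, Dec 26 2020

These are Saturdays with 35, 28, 28, 35, 28, 35-day gaps.
Each is the final Saturday of its month — May 30 2020 is past the 28th, so '4th Saturday' doesn't fit.
Last Saturday of November 2020: Nov 28 2020.
Last Saturday of December 2020: Dec 26 2020.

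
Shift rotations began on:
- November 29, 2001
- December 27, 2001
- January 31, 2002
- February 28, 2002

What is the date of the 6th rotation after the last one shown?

August 29, 2002

These are Thursdays with 28, 35, 28-day gaps.
Each is the final Thursday of its month — November 29, 2001 is past the 28th, so '4th Thursday' doesn't fit.
March 2002 ends with Thursday March 28, 2002.
Last Thursday of April 2002: April 25, 2002.
May 2002 ends with Thursday May 30, 2002.
Last Thursday of June 2002: June 27, 2002.
Last Thursday of July 2002: July 25, 2002.
Last Thursday of August 2002: August 29, 2002.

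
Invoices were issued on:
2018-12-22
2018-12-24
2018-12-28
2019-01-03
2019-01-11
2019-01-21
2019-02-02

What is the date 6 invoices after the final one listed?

Gaps: 2, 4, 6, 8, 10, 12 days — each gap is 2 larger than the previous one.
Next gap: 14 days. 2019-02-02 + 14 days = 2019-02-16.
Next gap: 16 days. 2019-02-16 + 16 days = 2019-03-04.
Next gap: 18 days. 2019-03-04 + 18 days = 2019-03-22.
Next gap: 20 days. 2019-03-22 + 20 days = 2019-04-11.
Next gap: 22 days. 2019-04-11 + 22 days = 2019-05-03.
Next gap: 24 days. 2019-05-03 + 24 days = 2019-05-27.

2019-05-27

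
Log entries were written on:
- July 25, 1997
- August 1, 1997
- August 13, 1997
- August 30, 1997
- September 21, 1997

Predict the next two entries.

October 18, 1997; November 19, 1997

Intervals are 7, 12, 17, 22 days — an arithmetic progression with common difference 5.
Next gap: 27 days. September 21, 1997 + 27 days = October 18, 1997.
Next gap: 32 days. October 18, 1997 + 32 days = November 19, 1997.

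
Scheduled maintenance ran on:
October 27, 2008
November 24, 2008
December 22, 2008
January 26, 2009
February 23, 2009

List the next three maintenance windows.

March 23, 2009; April 27, 2009; May 25, 2009

Gaps: 28, 28, 35, 28 days — a mix of 28 and 35. Every date is a Monday.
Each is the 4th Monday of its month.
March 2009 — 4th Monday is March 23, 2009.
4th Monday of April 2009: April 27, 2009.
May 2009 — 4th Monday is May 25, 2009.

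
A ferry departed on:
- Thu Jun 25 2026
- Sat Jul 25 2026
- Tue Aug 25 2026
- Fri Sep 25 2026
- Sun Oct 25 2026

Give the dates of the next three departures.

Wed Nov 25 2026, Fri Dec 25 2026, Mon Jan 25 2027

Gaps: 30, 31, 31, 30 days — not constant. Every event is on the 25th of the month.
Pattern: the 25th of each month.
Next: November 2026 → Wed Nov 25 2026.
December 2026: Fri Dec 25 2026.
January 2027: Mon Jan 25 2027.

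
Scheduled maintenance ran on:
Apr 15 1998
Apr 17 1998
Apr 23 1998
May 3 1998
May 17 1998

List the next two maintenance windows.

Jun 4 1998, Jun 26 1998

Gaps: 2, 6, 10, 14 days — each gap is 4 larger than the previous one.
Next gap: 18 days. May 17 1998 + 18 days = Jun 4 1998.
Next gap: 22 days. Jun 4 1998 + 22 days = Jun 26 1998.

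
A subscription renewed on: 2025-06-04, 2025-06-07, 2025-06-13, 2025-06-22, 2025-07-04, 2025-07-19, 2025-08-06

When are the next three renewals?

The spacing grows by 3 each time: 3, 6, 9, 12, 15, 18 days.
Next gap: 21 days. 2025-08-06 + 21 days = 2025-08-27.
Next gap: 24 days. 2025-08-27 + 24 days = 2025-09-20.
Next gap: 27 days. 2025-09-20 + 27 days = 2025-10-17.

2025-08-27, 2025-09-20, 2025-10-17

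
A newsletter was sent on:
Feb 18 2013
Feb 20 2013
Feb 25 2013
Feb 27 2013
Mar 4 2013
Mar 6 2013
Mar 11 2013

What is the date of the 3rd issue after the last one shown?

Every event lands on a Monday or Wednesday (gaps cycle 2, 5, 2, 5, 2, 5).
So the schedule is: every Monday and Wednesday.
The following Wednesday is Mar 13 2013.
The following Monday is Mar 18 2013.
The following Wednesday is Mar 20 2013.

Mar 20 2013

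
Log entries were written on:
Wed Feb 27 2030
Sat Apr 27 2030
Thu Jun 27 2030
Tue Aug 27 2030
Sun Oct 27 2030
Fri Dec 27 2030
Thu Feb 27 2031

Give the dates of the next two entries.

Sun Apr 27 2031, Fri Jun 27 2031

Each date is the 27th; the gaps (59, 61, 61, 61, 61, 62) track the month lengths.
The rule is the 27th of every 2 months.
April 2031: Sun Apr 27 2031.
Next: June 2031 → Fri Jun 27 2031.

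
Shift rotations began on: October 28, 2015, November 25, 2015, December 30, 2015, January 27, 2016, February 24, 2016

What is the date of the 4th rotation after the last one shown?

June 29, 2016

Every date is a Wednesday; gaps 28, 35, 28, 28 days.
Each is the last Wednesday of its month (at least one falls on the 29th or later, ruling out '4th Wednesday').
March 2016 ends with Wednesday March 30, 2016.
Last Wednesday of April 2016: April 27, 2016.
May 2016 ends with Wednesday May 25, 2016.
June 2016 ends with Wednesday June 29, 2016.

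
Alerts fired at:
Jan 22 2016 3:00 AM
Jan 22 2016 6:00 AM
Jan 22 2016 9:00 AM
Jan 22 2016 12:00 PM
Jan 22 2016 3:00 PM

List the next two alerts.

Gaps: 3, 3, 3, 3 hours — each event is 3 hours after the previous one.
Jan 22 2016 3:00 PM + 3 h = Jan 22 2016 6:00 PM.
Jan 22 2016 6:00 PM + 3 h = Jan 22 2016 9:00 PM.

Jan 22 2016 6:00 PM, Jan 22 2016 9:00 PM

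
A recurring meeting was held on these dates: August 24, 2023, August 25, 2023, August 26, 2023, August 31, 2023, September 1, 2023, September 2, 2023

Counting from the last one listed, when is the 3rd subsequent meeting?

Gaps: 1, 1, 5, 1, 1 days — not constant, but cyclic with period 3.
The events fall on every Thursday, Friday and Saturday.
The following Thursday is September 7, 2023.
Next Friday: September 8, 2023.
Next Saturday: September 9, 2023.

September 9, 2023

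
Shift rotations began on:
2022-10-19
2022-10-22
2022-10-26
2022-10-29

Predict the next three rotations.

Gaps: 3, 4, 3 days — not constant, but cyclic with period 2.
The events fall on every Wednesday and Saturday.
Next Wednesday: 2022-11-02.
The following Saturday is 2022-11-05.
Next Wednesday: 2022-11-09.

2022-11-02, 2022-11-05, 2022-11-09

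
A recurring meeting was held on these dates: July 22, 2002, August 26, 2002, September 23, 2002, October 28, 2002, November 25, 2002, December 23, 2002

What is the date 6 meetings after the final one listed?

All dates are Mondays, 35, 28, 35, 28, 28 days apart.
Specifically, the 4th Monday of each month.
4th Monday of January 2003: January 27, 2003.
February 2003 — 4th Monday is February 24, 2003.
March 2003 — 4th Monday is March 24, 2003.
April 2003 — 4th Monday is April 28, 2003.
4th Monday of May 2003: May 26, 2003.
4th Monday of June 2003: June 23, 2003.

June 23, 2003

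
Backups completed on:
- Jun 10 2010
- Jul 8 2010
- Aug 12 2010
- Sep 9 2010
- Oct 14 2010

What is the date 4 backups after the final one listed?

Feb 10 2011

These are Thursdays at 28- or 35-day spacing (28, 35, 28, 35).
The pattern: 2nd Thursday of the month.
November 2010 — 2nd Thursday is Nov 11 2010.
2nd Thursday of December 2010: Dec 9 2010.
January 2011 — 2nd Thursday is Jan 13 2011.
February 2011 — 2nd Thursday is Feb 10 2011.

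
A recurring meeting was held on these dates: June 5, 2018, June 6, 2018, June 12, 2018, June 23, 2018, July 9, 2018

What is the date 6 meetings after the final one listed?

Intervals are 1, 6, 11, 16 days — an arithmetic progression with common difference 5.
Next gap: 21 days. July 9, 2018 + 21 days = July 30, 2018.
Next gap: 26 days. July 30, 2018 + 26 days = August 25, 2018.
Next gap: 31 days. August 25, 2018 + 31 days = September 25, 2018.
Next gap: 36 days. September 25, 2018 + 36 days = October 31, 2018.
Next gap: 41 days. October 31, 2018 + 41 days = December 11, 2018.
Next gap: 46 days. December 11, 2018 + 46 days = January 26, 2019.

January 26, 2019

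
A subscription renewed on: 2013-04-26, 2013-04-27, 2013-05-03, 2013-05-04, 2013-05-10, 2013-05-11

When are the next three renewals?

Gaps: 1, 6, 1, 6, 1 days — not constant, but cyclic with period 2.
The events fall on every Friday and Saturday.
The following Friday is 2013-05-17.
Next Saturday: 2013-05-18.
The following Friday is 2013-05-24.

2013-05-17, 2013-05-18, 2013-05-24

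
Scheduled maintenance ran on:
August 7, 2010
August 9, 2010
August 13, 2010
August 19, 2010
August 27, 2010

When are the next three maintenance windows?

September 6, 2010; September 18, 2010; October 2, 2010

Intervals are 2, 4, 6, 8 days — an arithmetic progression with common difference 2.
Next gap: 10 days. August 27, 2010 + 10 days = September 6, 2010.
Next gap: 12 days. September 6, 2010 + 12 days = September 18, 2010.
Next gap: 14 days. September 18, 2010 + 14 days = October 2, 2010.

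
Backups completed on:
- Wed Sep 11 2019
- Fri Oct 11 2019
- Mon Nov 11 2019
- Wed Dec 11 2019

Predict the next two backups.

Sat Jan 11 2020, Tue Feb 11 2020

Each date is the 11th; the gaps (30, 31, 30) track the month lengths.
The rule is the 11th of each month.
Next: January 2020 → Sat Jan 11 2020.
February 2020: Tue Feb 11 2020.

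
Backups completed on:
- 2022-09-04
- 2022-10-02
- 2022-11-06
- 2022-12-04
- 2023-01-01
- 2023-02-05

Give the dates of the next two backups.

2023-03-05, 2023-04-02

All dates are Sundays, 28, 35, 28, 28, 35 days apart.
Specifically, the 1st Sunday of each month.
1st Sunday of March 2023: 2023-03-05.
April 2023 — 1st Sunday is 2023-04-02.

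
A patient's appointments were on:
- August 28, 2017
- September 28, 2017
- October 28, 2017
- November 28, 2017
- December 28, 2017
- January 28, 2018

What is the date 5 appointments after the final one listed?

June 28, 2018

Each date is the 28th; the gaps (31, 30, 31, 30, 31) track the month lengths.
The rule is the 28th of each month.
February 2018: February 28, 2018.
Next: March 2018 → March 28, 2018.
April 2018: April 28, 2018.
Next: May 2018 → May 28, 2018.
Next: June 2018 → June 28, 2018.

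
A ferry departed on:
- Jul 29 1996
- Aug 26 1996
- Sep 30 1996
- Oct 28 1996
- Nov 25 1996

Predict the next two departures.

All Mondays; the gaps (28, 35, 28, 28) vary with month length.
This is the last Monday of each month.
Last Monday of December 1996: Dec 30 1996.
Last Monday of January 1997: Jan 27 1997.

Dec 30 1996, Jan 27 1997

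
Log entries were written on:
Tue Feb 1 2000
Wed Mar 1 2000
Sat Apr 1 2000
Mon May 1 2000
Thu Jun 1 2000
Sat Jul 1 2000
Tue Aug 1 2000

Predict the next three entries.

Fri Sep 1 2000, Sun Oct 1 2000, Wed Nov 1 2000

Each date is the 1st; the gaps (29, 31, 30, 31, 30, 31) track the month lengths.
The rule is the 1st of each month.
September 2000: Fri Sep 1 2000.
October 2000: Sun Oct 1 2000.
Next: November 2000 → Wed Nov 1 2000.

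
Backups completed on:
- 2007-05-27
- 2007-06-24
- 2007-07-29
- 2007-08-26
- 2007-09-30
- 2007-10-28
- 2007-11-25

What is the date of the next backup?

Every date is a Sunday; gaps 28, 35, 28, 35, 28, 28 days.
Each is the last Sunday of its month (at least one falls on the 29th or later, ruling out '4th Sunday').
December 2007 ends with Sunday 2007-12-30.

2007-12-30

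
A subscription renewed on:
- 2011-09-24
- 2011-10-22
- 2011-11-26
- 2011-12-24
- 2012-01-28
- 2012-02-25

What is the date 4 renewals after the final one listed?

2012-06-23

All dates are Saturdays, 28, 35, 28, 35, 28 days apart.
Specifically, the 4th Saturday of each month.
March 2012 — 4th Saturday is 2012-03-24.
April 2012 — 4th Saturday is 2012-04-28.
May 2012 — 4th Saturday is 2012-05-26.
June 2012 — 4th Saturday is 2012-06-23.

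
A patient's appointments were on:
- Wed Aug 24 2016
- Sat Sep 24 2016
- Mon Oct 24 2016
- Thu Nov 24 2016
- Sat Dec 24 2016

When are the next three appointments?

Tue Jan 24 2017, Fri Feb 24 2017, Fri Mar 24 2017

Each date is the 24th; the gaps (31, 30, 31, 30) track the month lengths.
The rule is the 24th of each month.
Next: January 2017 → Tue Jan 24 2017.
February 2017: Fri Feb 24 2017.
Next: March 2017 → Fri Mar 24 2017.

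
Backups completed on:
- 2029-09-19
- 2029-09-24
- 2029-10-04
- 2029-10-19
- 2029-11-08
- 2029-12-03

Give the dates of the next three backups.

2030-01-02, 2030-02-06, 2030-03-18

Intervals are 5, 10, 15, 20, 25 days — an arithmetic progression with common difference 5.
Next gap: 30 days. 2029-12-03 + 30 days = 2030-01-02.
Next gap: 35 days. 2030-01-02 + 35 days = 2030-02-06.
Next gap: 40 days. 2030-02-06 + 40 days = 2030-03-18.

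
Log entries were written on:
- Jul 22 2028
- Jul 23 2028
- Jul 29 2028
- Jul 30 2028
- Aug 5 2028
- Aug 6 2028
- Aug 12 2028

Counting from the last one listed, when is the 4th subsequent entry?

Aug 26 2028

Every event lands on a Saturday or Sunday (gaps cycle 1, 6, 1, 6, 1, 6).
So the schedule is: every Saturday and Sunday.
Next Sunday: Aug 13 2028.
The following Saturday is Aug 19 2028.
Next Sunday: Aug 20 2028.
The following Saturday is Aug 26 2028.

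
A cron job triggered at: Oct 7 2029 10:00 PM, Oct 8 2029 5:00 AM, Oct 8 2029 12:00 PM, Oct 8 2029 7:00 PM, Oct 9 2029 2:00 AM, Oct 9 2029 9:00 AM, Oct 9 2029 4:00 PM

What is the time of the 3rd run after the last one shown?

Oct 10 2029 1:00 PM

The interval is a steady 7 hours (7, 7, 7, 7, 7, 7).
Oct 9 2029 4:00 PM + 7 h = Oct 9 2029 11:00 PM.
Oct 9 2029 11:00 PM + 7 h = Oct 10 2029 6:00 AM.
Oct 10 2029 6:00 AM + 7 h = Oct 10 2029 1:00 PM.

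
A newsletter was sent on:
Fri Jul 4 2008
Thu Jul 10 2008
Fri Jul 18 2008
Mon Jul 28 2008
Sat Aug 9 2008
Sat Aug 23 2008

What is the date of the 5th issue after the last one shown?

The spacing grows by 2 each time: 6, 8, 10, 12, 14 days.
Next gap: 16 days. Sat Aug 23 2008 + 16 days = Mon Sep 8 2008.
Next gap: 18 days. Mon Sep 8 2008 + 18 days = Fri Sep 26 2008.
Next gap: 20 days. Fri Sep 26 2008 + 20 days = Thu Oct 16 2008.
Next gap: 22 days. Thu Oct 16 2008 + 22 days = Fri Nov 7 2008.
Next gap: 24 days. Fri Nov 7 2008 + 24 days = Mon Dec 1 2008.

Mon Dec 1 2008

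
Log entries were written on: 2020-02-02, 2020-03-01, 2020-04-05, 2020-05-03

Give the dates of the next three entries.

Gaps: 28, 35, 28 days — a mix of 28 and 35. Every date is a Sunday.
Each is the 1st Sunday of its month.
June 2020 — 1st Sunday is 2020-06-07.
1st Sunday of July 2020: 2020-07-05.
August 2020 — 1st Sunday is 2020-08-02.

2020-06-07, 2020-07-05, 2020-08-02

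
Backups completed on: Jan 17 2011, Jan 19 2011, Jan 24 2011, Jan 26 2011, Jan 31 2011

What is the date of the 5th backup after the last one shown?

Feb 16 2011

The gap pattern 2, 5, 2, 5 repeats every 2 events.
These are the Mondays and Wednesdays of each week.
Next Wednesday: Feb 2 2011.
Next Monday: Feb 7 2011.
Next Wednesday: Feb 9 2011.
Next Monday: Feb 14 2011.
Next Wednesday: Feb 16 2011.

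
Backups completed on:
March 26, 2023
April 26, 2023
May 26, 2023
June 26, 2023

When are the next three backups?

July 26, 2023; August 26, 2023; September 26, 2023

Gaps: 31, 30, 31 days — not constant. Every event is on the 26th of the month.
Pattern: the 26th of each month.
Next: July 2023 → July 26, 2023.
August 2023: August 26, 2023.
Next: September 2023 → September 26, 2023.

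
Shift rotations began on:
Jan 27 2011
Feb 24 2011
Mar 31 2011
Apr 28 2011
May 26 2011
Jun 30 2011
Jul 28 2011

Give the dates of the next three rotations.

Aug 25 2011, Sep 29 2011, Oct 27 2011

These are Thursdays with 28, 35, 28, 28, 35, 28-day gaps.
Each is the final Thursday of its month — Mar 31 2011 is past the 28th, so '4th Thursday' doesn't fit.
August 2011 ends with Thursday Aug 25 2011.
Last Thursday of September 2011: Sep 29 2011.
Last Thursday of October 2011: Oct 27 2011.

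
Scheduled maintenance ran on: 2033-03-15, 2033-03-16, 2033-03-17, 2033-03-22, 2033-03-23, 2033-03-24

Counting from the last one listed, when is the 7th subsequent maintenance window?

2033-04-12

Every event lands on a Tuesday or Wednesday or Thursday (gaps cycle 1, 1, 5, 1, 1).
So the schedule is: every Tuesday, Wednesday and Thursday.
Next Tuesday: 2033-03-29.
Next Wednesday: 2033-03-30.
The following Thursday is 2033-03-31.
Next Tuesday: 2033-04-05.
The following Wednesday is 2033-04-06.
The following Thursday is 2033-04-07.
Next Tuesday: 2033-04-12.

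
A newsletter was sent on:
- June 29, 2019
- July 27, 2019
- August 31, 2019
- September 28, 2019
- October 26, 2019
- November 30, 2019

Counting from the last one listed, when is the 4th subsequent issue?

March 28, 2020

Every date is a Saturday; gaps 28, 35, 28, 28, 35 days.
Each is the last Saturday of its month (at least one falls on the 29th or later, ruling out '4th Saturday').
December 2019 ends with Saturday December 28, 2019.
Last Saturday of January 2020: January 25, 2020.
February 2020 ends with Saturday February 29, 2020.
Last Saturday of March 2020: March 28, 2020.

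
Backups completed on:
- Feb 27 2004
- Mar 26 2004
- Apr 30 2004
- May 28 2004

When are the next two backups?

Jun 25 2004, Jul 30 2004

Every date is a Friday; gaps 28, 35, 28 days.
Each is the last Friday of its month (at least one falls on the 29th or later, ruling out '4th Friday').
June 2004 ends with Friday Jun 25 2004.
July 2004 ends with Friday Jul 30 2004.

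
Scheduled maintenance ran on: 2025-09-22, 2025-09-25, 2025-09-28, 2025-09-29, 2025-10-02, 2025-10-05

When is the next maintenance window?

2025-10-06

Every event lands on a Monday or Thursday or Sunday (gaps cycle 3, 3, 1, 3, 3).
So the schedule is: every Monday, Thursday and Sunday.
Next Monday: 2025-10-06.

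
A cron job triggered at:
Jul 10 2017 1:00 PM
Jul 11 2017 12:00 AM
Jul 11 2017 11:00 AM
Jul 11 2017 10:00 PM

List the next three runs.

Gaps: 11, 11, 11 hours — each event is 11 hours after the previous one.
Jul 11 2017 10:00 PM + 11 h = Jul 12 2017 9:00 AM.
Jul 12 2017 9:00 AM + 11 h = Jul 12 2017 8:00 PM.
Jul 12 2017 8:00 PM + 11 h = Jul 13 2017 7:00 AM.

Jul 12 2017 9:00 AM, Jul 12 2017 8:00 PM, Jul 13 2017 7:00 AM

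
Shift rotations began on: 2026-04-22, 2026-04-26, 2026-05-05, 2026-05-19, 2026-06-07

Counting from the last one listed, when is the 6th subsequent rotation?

2027-01-12

Intervals are 4, 9, 14, 19 days — an arithmetic progression with common difference 5.
Next gap: 24 days. 2026-06-07 + 24 days = 2026-07-01.
Next gap: 29 days. 2026-07-01 + 29 days = 2026-07-30.
Next gap: 34 days. 2026-07-30 + 34 days = 2026-09-02.
Next gap: 39 days. 2026-09-02 + 39 days = 2026-10-11.
Next gap: 44 days. 2026-10-11 + 44 days = 2026-11-24.
Next gap: 49 days. 2026-11-24 + 49 days = 2027-01-12.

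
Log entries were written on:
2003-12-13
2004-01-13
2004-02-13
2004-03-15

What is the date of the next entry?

Every event comes 31 days after the last (31, 31, 31).
2004-03-15 + 31 days = 2004-04-15.

2004-04-15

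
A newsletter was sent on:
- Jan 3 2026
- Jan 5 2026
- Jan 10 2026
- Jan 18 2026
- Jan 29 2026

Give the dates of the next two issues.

Gaps: 2, 5, 8, 11 days — each gap is 3 larger than the previous one.
Next gap: 14 days. Jan 29 2026 + 14 days = Feb 12 2026.
Next gap: 17 days. Feb 12 2026 + 17 days = Mar 1 2026.

Feb 12 2026, Mar 1 2026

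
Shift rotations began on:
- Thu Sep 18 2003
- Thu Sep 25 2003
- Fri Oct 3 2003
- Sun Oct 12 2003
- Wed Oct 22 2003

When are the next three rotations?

Sun Nov 2 2003, Fri Nov 14 2003, Thu Nov 27 2003

Gaps: 7, 8, 9, 10 days — each gap is 1 larger than the previous one.
Next gap: 11 days. Wed Oct 22 2003 + 11 days = Sun Nov 2 2003.
Next gap: 12 days. Sun Nov 2 2003 + 12 days = Fri Nov 14 2003.
Next gap: 13 days. Fri Nov 14 2003 + 13 days = Thu Nov 27 2003.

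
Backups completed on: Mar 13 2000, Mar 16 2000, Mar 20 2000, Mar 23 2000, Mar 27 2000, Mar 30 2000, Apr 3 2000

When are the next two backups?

The gap pattern 3, 4, 3, 4, 3, 4 repeats every 2 events.
These are the Mondays and Thursdays of each week.
Next Thursday: Apr 6 2000.
Next Monday: Apr 10 2000.

Apr 6 2000, Apr 10 2000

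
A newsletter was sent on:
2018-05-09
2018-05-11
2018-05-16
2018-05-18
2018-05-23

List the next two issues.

The gap pattern 2, 5, 2, 5 repeats every 2 events.
These are the Wednesdays and Fridays of each week.
The following Friday is 2018-05-25.
Next Wednesday: 2018-05-30.

2018-05-25, 2018-05-30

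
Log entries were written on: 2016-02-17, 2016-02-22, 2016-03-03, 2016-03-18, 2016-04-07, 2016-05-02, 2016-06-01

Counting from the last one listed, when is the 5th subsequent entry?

2017-01-12

Gaps: 5, 10, 15, 20, 25, 30 days — each gap is 5 larger than the previous one.
Next gap: 35 days. 2016-06-01 + 35 days = 2016-07-06.
Next gap: 40 days. 2016-07-06 + 40 days = 2016-08-15.
Next gap: 45 days. 2016-08-15 + 45 days = 2016-09-29.
Next gap: 50 days. 2016-09-29 + 50 days = 2016-11-18.
Next gap: 55 days. 2016-11-18 + 55 days = 2017-01-12.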